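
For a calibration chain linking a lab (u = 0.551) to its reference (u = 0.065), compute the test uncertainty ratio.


TUR = u_lab / u_ref
= 0.551 / 0.065
= 8.4769

8.4769


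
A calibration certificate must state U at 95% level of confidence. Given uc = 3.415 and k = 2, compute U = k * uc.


U = k * uc
U = 2 * 3.415
U = 6.8300

6.8300


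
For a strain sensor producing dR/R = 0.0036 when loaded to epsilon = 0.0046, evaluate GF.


GF = (dR/R) / epsilon
= 0.0036 / 0.0046
= 0.7826

0.7826


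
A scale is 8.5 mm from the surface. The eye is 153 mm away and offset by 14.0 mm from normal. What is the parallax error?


error = h * offset / d
= 8.5 * 14.0 / 153
= 0.7778

0.7778


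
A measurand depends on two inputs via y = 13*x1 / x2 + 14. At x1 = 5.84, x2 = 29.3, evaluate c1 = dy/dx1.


y = 13*x1 / x2 + 14
dy/dx1 = 13/x2
Evaluate at x2 = 29.3: c1 = 13 / 29.3
c1 = 0.4437

0.4437


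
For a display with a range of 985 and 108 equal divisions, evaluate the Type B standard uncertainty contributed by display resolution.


resolution = range / divisions
resolution = 985 / 108 = 9.1203704
u_res = resolution / (2*sqrt(3))
u_res = 9.1203704 / 3.4641016
u_res = 2.6328

2.6328


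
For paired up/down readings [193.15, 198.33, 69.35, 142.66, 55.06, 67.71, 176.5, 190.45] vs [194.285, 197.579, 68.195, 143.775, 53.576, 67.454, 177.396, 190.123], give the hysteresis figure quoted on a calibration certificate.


|193.15 - 194.285| = 1.1350
|198.33 - 197.579| = 0.7510
|69.35 - 68.195| = 1.1550
|142.66 - 143.775| = 1.1150
|55.06 - 53.576| = 1.4840
|67.71 - 67.454| = 0.2560
|176.5 - 177.396| = 0.8960
|190.45 - 190.123| = 0.3270
hysteresis = max(diffs) = 1.4840

1.4840


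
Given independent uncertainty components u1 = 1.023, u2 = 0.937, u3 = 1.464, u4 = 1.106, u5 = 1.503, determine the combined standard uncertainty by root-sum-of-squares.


uc = sqrt(1.023^2 + 0.937^2 + 1.464^2 + 1.106^2 + 1.503^2)
uc = sqrt(7.550039)
uc = 2.7477

2.7477


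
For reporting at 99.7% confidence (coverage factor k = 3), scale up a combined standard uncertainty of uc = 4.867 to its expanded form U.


U = k * uc
U = 3 * 4.867
U = 14.6010

14.6010


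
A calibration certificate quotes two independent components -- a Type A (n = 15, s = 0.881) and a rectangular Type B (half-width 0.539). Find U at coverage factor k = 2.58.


u_A = s / sqrt(n) = 0.881 / sqrt(15) = 0.22747322
u_B = half_width / sqrt(3) = 0.539 / sqrt(3) = 0.3111918
uc = sqrt(u_A^2 + u_B^2) = sqrt(0.22747322^2 + 0.3111918^2) = 0.38546647
U = k * uc = 2.58 * 0.38546647
U = 0.9945

0.9945


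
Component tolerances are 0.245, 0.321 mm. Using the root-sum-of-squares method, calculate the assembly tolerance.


RSS = sqrt(0.245^2 + 0.321^2)
= sqrt(0.163066)
= 0.4038

0.4038


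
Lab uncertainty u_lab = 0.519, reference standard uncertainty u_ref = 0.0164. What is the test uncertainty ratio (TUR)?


TUR = u_lab / u_ref
= 0.519 / 0.0164
= 31.6463

31.6463


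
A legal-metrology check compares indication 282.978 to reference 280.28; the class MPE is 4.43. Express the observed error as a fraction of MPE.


e = indication - reference = 282.978 - 280.28 = 2.6980
|e| = 2.6980
ratio = |e| / MPE = 2.6980 / 4.43
ratio = 0.6090

0.6090


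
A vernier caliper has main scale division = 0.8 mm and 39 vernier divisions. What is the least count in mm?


LC = MSD / n_div
= 0.8 / 39
= 0.0205

0.0205


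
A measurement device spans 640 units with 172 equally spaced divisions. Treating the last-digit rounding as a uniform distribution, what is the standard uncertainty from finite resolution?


resolution = range / divisions
resolution = 640 / 172 = 3.7209302
u_res = resolution / (2*sqrt(3))
u_res = 3.7209302 / 3.4641016
u_res = 1.0741

1.0741


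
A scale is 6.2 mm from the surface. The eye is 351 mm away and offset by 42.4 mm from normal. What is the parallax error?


error = h * offset / d
= 6.2 * 42.4 / 351
= 0.7489

0.7489


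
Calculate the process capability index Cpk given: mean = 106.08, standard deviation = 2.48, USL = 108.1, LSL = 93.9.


Cpu = (USL - mean) / (3*sigma) = (108.1 - 106.08) / (3*2.48) = 0.2715
Cpl = (mean - LSL) / (3*sigma) = (106.08 - 93.9) / (3*2.48) = 1.6371
Cpk = min(Cpu, Cpl) = 0.2715

0.2715


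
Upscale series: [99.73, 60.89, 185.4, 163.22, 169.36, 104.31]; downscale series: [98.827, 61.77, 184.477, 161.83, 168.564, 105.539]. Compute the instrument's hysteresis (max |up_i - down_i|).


|99.73 - 98.827| = 0.9030
|60.89 - 61.77| = 0.8800
|185.4 - 184.477| = 0.9230
|163.22 - 161.83| = 1.3900
|169.36 - 168.564| = 0.7960
|104.31 - 105.539| = 1.2290
hysteresis = max(diffs) = 1.3900

1.3900


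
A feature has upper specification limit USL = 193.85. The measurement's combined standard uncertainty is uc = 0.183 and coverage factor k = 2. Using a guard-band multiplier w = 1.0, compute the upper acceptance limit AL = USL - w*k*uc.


U = k * uc = 2 * 0.183 = 0.366
guard band g = w * U = 1.0 * 0.366 = 0.366
AL = USL - g = 193.85 - 0.366
AL = 193.4840

193.4840


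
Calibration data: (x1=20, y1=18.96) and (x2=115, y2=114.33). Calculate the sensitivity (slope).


slope = (y2 - y1) / (x2 - x1)
= (114.33 - 18.96) / (115 - 20)
= 95.3700 / 95
= 1.0039

1.0039


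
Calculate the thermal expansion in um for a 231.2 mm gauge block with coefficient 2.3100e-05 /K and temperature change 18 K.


dL = L * alpha * dT
= 231.2 * 2.3100e-05 * 18
= 0.0961330 mm
dL_um = 0.0961330 * 1000 = 96.1330 um

96.1330


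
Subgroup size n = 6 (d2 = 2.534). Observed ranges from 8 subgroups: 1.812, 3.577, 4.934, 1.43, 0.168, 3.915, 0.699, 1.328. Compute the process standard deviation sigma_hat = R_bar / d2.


R_bar = (1.812 + 3.577 + 4.934 + 1.43 + 0.168 + 3.915 + 0.699 + 1.328) / 8
R_bar = 17.863 / 8 = 2.232875
sigma_hat = R_bar / d2 = 2.232875 / 2.534 = 0.8812

0.8812


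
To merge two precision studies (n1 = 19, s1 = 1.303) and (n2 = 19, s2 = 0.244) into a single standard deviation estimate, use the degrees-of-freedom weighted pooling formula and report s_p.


s_p = sqrt(((n1-1)*s1^2 + (n2-1)*s2^2) / (n1+n2-2))
numerator = (19-1)*1.303^2 + (19-1)*0.244^2 = 30.560562 + 1.071648 = 31.63221
denominator = 19 + 19 - 2 = 36
s_p^2 = 31.63221 / 36 = 0.8786725
s_p = sqrt(0.8786725) = 0.9374

0.9374


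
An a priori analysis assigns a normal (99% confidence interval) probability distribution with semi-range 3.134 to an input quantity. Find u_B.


u_B = half_width / 2.576
u_B = 3.134 / 2.576
u_B = 1.2166

1.2166


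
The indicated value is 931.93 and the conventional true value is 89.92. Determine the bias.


Systematic error = measured - true
= 931.93 - 89.92
= 842.0100

842.0100


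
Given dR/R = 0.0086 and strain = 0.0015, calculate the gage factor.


GF = (dR/R) / epsilon
= 0.0086 / 0.0015
= 5.7333

5.7333


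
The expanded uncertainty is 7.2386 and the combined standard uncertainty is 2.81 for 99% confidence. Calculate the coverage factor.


k = U / uc
k = 7.2386 / 2.81
k = 2.576

2.576


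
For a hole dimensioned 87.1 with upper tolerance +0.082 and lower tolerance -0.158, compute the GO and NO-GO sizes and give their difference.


GO = nominal - lower_tol (smallest hole = maximum material condition)
GO = 87.1 - 0.158 = 86.942
NO-GO = nominal + upper_tol (largest hole = least material condition)
NO-GO = 87.1 + 0.082 = 87.182
spread = NO-GO - GO = 87.182 - 86.942 = 0.2400

0.2400


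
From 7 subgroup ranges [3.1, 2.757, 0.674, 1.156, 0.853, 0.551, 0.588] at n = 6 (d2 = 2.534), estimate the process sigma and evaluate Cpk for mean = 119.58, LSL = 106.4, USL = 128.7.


R_bar = (3.1 + 2.757 + 0.674 + 1.156 + 0.853 + 0.551 + 0.588) / 7 = 1.3827143
sigma = R_bar / d2 = 1.3827143 / 2.534 = 0.54566468
Cp = (USL - LSL)/(6*sigma) = (128.7 - 106.4)/(6*0.54566468) = 6.8113
Cpu = (128.7 - 119.58)/(3*0.54566468) = 5.5712
Cpl = (119.58 - 106.4)/(3*0.54566468) = 8.0513
Cpk = min(Cpu, Cpl) = 5.5712

5.5712


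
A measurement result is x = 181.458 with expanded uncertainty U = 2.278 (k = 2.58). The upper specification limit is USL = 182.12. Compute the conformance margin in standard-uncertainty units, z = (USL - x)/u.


u = U / k = 2.278 / 2.58 = 0.88294574
margin = |USL - x| = |182.12 - 181.458| = 0.662
z = margin / u = 0.662 / 0.88294574
z = 0.7498

0.7498


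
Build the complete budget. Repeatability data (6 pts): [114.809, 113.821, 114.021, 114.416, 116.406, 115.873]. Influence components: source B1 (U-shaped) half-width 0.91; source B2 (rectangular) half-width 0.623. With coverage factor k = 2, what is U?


mean = (114.809 + 113.821 + 114.021 + 114.416 + 116.406 + 115.873) / 6 = 114.891
s = sqrt(sum((x - mean)^2)/(n-1)) = 1.0386239
u_A = s / sqrt(n) = 1.0386239 / sqrt(6) = 0.42401643
u_B1 = 0.91 / sqrt(2) = 0.64346717
u_B2 = 0.623 / sqrt(3) = 0.35968922
uc = sqrt(0.42401643^2 + 0.64346717^2 + 0.35968922^2) = 0.85042123
U = k * uc = 2 * 0.85042123
U = 1.7008

1.7008


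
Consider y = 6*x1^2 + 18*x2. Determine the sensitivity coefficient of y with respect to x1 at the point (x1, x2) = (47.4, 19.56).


y = 6*x1^2 + 18*x2
dy/dx1 = 2*6*x1
Evaluate at x1 = 47.4: c1 = 12 * 47.4
c1 = 568.8000

568.8000


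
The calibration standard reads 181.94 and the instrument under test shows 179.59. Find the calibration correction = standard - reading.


Correction = standard - reading
= 181.94 - 179.59
= 2.3500

2.3500


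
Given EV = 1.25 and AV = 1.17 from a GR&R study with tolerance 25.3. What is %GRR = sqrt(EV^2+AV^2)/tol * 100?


GRR = sqrt(EV^2 + AV^2) = sqrt(1.25^2 + 1.17^2) = 1.7121332
%GRR = GRR / tol * 100 = 1.7121332 / 25.3 * 100
%GRR = 6.7673

6.7673


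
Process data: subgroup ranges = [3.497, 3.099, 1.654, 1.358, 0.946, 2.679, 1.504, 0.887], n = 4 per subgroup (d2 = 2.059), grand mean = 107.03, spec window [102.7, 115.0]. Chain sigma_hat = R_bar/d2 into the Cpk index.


R_bar = (3.497 + 3.099 + 1.654 + 1.358 + 0.946 + 2.679 + 1.504 + 0.887) / 8 = 1.953
sigma = R_bar / d2 = 1.953 / 2.059 = 0.9485187
Cp = (USL - LSL)/(6*sigma) = (115.0 - 102.7)/(6*0.9485187) = 2.1613
Cpu = (115.0 - 107.03)/(3*0.9485187) = 2.8009
Cpl = (107.03 - 102.7)/(3*0.9485187) = 1.5217
Cpk = min(Cpu, Cpl) = 1.5217

1.5217


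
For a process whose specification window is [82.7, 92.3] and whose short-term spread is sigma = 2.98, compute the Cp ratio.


Cp = (USL - LSL) / (6 * sigma)
= (92.3 - 82.7) / (6 * 2.98)
= 9.6000 / 17.8800
= 0.5369

0.5369


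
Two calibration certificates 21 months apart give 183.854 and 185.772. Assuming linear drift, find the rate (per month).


rate = (v2 - v1) / months
= (185.772 - 183.854) / 21
= 1.9180 / 21
= 0.0913

0.0913


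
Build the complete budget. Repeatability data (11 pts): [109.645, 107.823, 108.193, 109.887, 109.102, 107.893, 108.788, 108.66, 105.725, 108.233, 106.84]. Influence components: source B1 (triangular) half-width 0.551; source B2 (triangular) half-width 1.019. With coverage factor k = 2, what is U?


mean = (109.645 + 107.823 + 108.193 + 109.887 + 109.102 + 107.893 + 108.788 + 108.66 + 105.725 + 108.233 + 106.84) / 11 = 108.2535455
s = sqrt(sum((x - mean)^2)/(n-1)) = 1.203584
u_A = s / sqrt(n) = 1.203584 / sqrt(11) = 0.36289423
u_B1 = 0.551 / sqrt(6) = 0.22494481
u_B2 = 1.019 / sqrt(6) = 0.41600501
uc = sqrt(0.36289423^2 + 0.22494481^2 + 0.41600501^2) = 0.59611455
U = k * uc = 2 * 0.59611455
U = 1.1922

1.1922


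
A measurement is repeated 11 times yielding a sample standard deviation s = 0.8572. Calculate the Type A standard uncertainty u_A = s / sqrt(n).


u_A = s / sqrt(n)
u_A = 0.8572 / sqrt(11)
u_A = 0.8572 / 3.3166248
u_A = 0.2585

0.2585


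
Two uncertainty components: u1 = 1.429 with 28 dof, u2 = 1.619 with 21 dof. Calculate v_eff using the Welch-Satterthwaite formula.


uc = sqrt(u1^2 + u2^2) = sqrt(1.429^2 + 1.619^2) = 2.1594448
v_eff = uc^4 / (u1^4/v1 + u2^4/v2)
= 2.1594448^4 / (1.429^4/28 + 1.619^4/21)
= 21.745451 / 0.47609207
v_eff = 45.6749

45.6749


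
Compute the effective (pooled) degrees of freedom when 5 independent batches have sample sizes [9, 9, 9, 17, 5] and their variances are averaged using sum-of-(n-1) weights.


nu = sum_i (n_i - 1)
nu = ((9 - 1) + (9 - 1) + (9 - 1) + (17 - 1) + (5 - 1))
nu = 8 + 8 + 8 + 16 + 4
nu = 44

44


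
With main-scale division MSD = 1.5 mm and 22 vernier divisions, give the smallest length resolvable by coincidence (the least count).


LC = MSD / n_div
= 1.5 / 22
= 0.0682

0.0682


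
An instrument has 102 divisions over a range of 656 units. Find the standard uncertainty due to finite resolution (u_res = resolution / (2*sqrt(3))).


resolution = range / divisions
resolution = 656 / 102 = 6.4313725
u_res = resolution / (2*sqrt(3))
u_res = 6.4313725 / 3.4641016
u_res = 1.8566

1.8566


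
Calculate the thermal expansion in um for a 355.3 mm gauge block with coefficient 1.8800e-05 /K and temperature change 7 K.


dL = L * alpha * dT
= 355.3 * 1.8800e-05 * 7
= 0.0467575 mm
dL_um = 0.0467575 * 1000 = 46.7575 um

46.7575


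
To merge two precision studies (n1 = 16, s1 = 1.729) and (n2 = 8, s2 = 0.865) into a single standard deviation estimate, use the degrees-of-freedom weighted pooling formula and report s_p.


s_p = sqrt(((n1-1)*s1^2 + (n2-1)*s2^2) / (n1+n2-2))
numerator = (16-1)*1.729^2 + (8-1)*0.865^2 = 44.841615 + 5.237575 = 50.07919
denominator = 16 + 8 - 2 = 22
s_p^2 = 50.07919 / 22 = 2.2763268
s_p = sqrt(2.2763268) = 1.5088

1.5088


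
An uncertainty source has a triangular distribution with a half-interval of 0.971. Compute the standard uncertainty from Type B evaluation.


u_B = half_width / sqrt(6)
u_B = 0.971 / 2.4494897
u_B = 0.3964

0.3964


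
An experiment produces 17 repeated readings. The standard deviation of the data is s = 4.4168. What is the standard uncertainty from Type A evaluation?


u_A = s / sqrt(n)
u_A = 4.4168 / sqrt(17)
u_A = 4.4168 / 4.1231056
u_A = 1.0712

1.0712


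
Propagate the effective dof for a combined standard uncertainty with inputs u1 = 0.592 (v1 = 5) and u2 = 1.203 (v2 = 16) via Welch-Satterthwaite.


uc = sqrt(u1^2 + u2^2) = sqrt(0.592^2 + 1.203^2) = 1.3407733
v_eff = uc^4 / (u1^4/v1 + u2^4/v2)
= 1.3407733^4 / (0.592^4/5 + 1.203^4/16)
= 3.2316284 / 0.15546587
v_eff = 20.7867

20.7867


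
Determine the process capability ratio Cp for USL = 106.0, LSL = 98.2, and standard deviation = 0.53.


Cp = (USL - LSL) / (6 * sigma)
= (106.0 - 98.2) / (6 * 0.53)
= 7.8000 / 3.1800
= 2.4528

2.4528


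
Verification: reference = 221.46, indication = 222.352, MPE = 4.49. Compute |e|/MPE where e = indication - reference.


e = indication - reference = 222.352 - 221.46 = 0.8920
|e| = 0.8920
ratio = |e| / MPE = 0.8920 / 4.49
ratio = 0.1987

0.1987


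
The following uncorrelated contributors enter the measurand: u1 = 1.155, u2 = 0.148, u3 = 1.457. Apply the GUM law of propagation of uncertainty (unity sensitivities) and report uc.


uc = sqrt(1.155^2 + 0.148^2 + 1.457^2)
uc = sqrt(3.478778)
uc = 1.8651

1.8651


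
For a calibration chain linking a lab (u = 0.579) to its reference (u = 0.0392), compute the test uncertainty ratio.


TUR = u_lab / u_ref
= 0.579 / 0.0392
= 14.7704

14.7704


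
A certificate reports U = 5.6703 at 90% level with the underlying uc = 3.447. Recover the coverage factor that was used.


k = U / uc
k = 5.6703 / 3.447
k = 1.645

1.645


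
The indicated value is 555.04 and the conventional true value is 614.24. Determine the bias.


Systematic error = measured - true
= 555.04 - 614.24
= -59.2000

-59.2000


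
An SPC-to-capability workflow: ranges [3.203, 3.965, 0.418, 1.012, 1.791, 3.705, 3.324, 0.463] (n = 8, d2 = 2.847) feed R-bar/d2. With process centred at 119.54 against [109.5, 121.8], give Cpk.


R_bar = (3.203 + 3.965 + 0.418 + 1.012 + 1.791 + 3.705 + 3.324 + 0.463) / 8 = 2.235125
sigma = R_bar / d2 = 2.235125 / 2.847 = 0.78508079
Cp = (USL - LSL)/(6*sigma) = (121.8 - 109.5)/(6*0.78508079) = 2.6112
Cpu = (121.8 - 119.54)/(3*0.78508079) = 0.9596
Cpl = (119.54 - 109.5)/(3*0.78508079) = 4.2628
Cpk = min(Cpu, Cpl) = 0.9596

0.9596


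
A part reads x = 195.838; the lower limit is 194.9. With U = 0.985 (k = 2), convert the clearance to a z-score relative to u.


u = U / k = 0.985 / 2 = 0.4925
margin = |LSL - x| = |194.9 - 195.838| = 0.938
z = margin / u = 0.938 / 0.4925
z = 1.9046

1.9046


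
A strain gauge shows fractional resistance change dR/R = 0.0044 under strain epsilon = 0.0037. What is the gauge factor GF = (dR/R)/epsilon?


GF = (dR/R) / epsilon
= 0.0044 / 0.0037
= 1.1892

1.1892


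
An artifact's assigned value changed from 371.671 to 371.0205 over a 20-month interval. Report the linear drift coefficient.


rate = (v2 - v1) / months
= (371.0205 - 371.671) / 20
= -0.6505 / 20
= -0.0325

-0.0325


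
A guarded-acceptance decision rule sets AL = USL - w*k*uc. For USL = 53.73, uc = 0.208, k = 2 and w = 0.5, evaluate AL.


U = k * uc = 2 * 0.208 = 0.416
guard band g = w * U = 0.5 * 0.416 = 0.208
AL = USL - g = 53.73 - 0.208
AL = 53.5220

53.5220


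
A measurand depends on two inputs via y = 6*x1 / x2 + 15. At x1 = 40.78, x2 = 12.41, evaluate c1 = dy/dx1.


y = 6*x1 / x2 + 15
dy/dx1 = 6/x2
Evaluate at x2 = 12.41: c1 = 6 / 12.41
c1 = 0.4835

0.4835


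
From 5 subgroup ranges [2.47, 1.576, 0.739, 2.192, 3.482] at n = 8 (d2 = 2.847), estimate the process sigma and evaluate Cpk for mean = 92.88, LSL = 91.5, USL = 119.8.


R_bar = (2.47 + 1.576 + 0.739 + 2.192 + 3.482) / 5 = 2.0918
sigma = R_bar / d2 = 2.0918 / 2.847 = 0.73473832
Cp = (USL - LSL)/(6*sigma) = (119.8 - 91.5)/(6*0.73473832) = 6.4195
Cpu = (119.8 - 92.88)/(3*0.73473832) = 12.2130
Cpl = (92.88 - 91.5)/(3*0.73473832) = 0.6261
Cpk = min(Cpu, Cpl) = 0.6261

0.6261


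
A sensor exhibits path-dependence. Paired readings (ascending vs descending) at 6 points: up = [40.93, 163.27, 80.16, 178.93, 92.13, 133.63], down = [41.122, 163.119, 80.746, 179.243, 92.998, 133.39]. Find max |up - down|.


|40.93 - 41.122| = 0.1920
|163.27 - 163.119| = 0.1510
|80.16 - 80.746| = 0.5860
|178.93 - 179.243| = 0.3130
|92.13 - 92.998| = 0.8680
|133.63 - 133.39| = 0.2400
hysteresis = max(diffs) = 0.8680

0.8680


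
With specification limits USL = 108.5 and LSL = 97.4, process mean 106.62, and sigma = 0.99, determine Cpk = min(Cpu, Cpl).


Cpu = (USL - mean) / (3*sigma) = (108.5 - 106.62) / (3*0.99) = 0.6330
Cpl = (mean - LSL) / (3*sigma) = (106.62 - 97.4) / (3*0.99) = 3.1044
Cpk = min(Cpu, Cpl) = 0.6330

0.6330


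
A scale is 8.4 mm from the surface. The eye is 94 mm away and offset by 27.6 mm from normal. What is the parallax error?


error = h * offset / d
= 8.4 * 27.6 / 94
= 2.4664

2.4664


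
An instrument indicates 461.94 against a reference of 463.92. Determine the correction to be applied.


Correction = standard - reading
= 463.92 - 461.94
= 1.9800

1.9800


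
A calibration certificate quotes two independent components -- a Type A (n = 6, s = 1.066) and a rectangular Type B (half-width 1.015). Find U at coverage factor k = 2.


u_A = s / sqrt(n) = 1.066 / sqrt(6) = 0.43519268
u_B = half_width / sqrt(3) = 1.015 / sqrt(3) = 0.58601052
uc = sqrt(u_A^2 + u_B^2) = sqrt(0.43519268^2 + 0.58601052^2) = 0.72993219
U = k * uc = 2 * 0.72993219
U = 1.4599

1.4599


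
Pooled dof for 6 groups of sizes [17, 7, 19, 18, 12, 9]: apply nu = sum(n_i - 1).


nu = sum_i (n_i - 1)
nu = ((17 - 1) + (7 - 1) + (19 - 1) + (18 - 1) + (12 - 1) + (9 - 1))
nu = 16 + 6 + 18 + 17 + 11 + 8
nu = 76

76


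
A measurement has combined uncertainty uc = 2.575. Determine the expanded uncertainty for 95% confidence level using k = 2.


U = k * uc
U = 2 * 2.575
U = 5.1500

5.1500


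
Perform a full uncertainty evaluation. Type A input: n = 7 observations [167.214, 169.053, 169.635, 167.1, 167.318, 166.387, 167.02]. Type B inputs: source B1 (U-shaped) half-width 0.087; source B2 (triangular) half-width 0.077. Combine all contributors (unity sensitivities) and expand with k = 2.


mean = (167.214 + 169.053 + 169.635 + 167.1 + 167.318 + 166.387 + 167.02) / 7 = 167.6752857
s = sqrt(sum((x - mean)^2)/(n-1)) = 1.1901714
u_A = s / sqrt(n) = 1.1901714 / sqrt(7) = 0.44984251
u_B1 = 0.087 / sqrt(2) = 0.06151829
u_B2 = 0.077 / sqrt(6) = 0.031435118
uc = sqrt(0.44984251^2 + 0.06151829^2 + 0.031435118^2) = 0.45511641
U = k * uc = 2 * 0.45511641
U = 0.9102

0.9102


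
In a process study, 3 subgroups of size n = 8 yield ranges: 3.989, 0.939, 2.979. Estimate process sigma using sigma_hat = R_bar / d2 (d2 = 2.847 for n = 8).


R_bar = (3.989 + 0.939 + 2.979) / 3
R_bar = 7.907 / 3 = 2.6356667
sigma_hat = R_bar / d2 = 2.6356667 / 2.847 = 0.9258

0.9258


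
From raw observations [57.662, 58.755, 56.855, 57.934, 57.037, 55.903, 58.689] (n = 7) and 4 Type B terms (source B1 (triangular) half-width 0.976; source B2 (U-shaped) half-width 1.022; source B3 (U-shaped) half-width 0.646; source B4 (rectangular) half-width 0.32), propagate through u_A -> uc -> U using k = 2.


mean = (57.662 + 58.755 + 56.855 + 57.934 + 57.037 + 55.903 + 58.689) / 7 = 57.54785714
s = sqrt(sum((x - mean)^2)/(n-1)) = 1.0302198
u_A = s / sqrt(n) = 1.0302198 / sqrt(7) = 0.38938648
u_B1 = 0.976 / sqrt(6) = 0.39845033
u_B2 = 1.022 / sqrt(2) = 0.72266313
u_B3 = 0.646 / sqrt(2) = 0.45679098
u_B4 = 0.32 / sqrt(3) = 0.18475209
uc = sqrt(0.38938648^2 + 0.39845033^2 + 0.72266313^2 + 0.45679098^2 + 0.18475209^2) = 1.0370235
U = k * uc = 2 * 1.0370235
U = 2.0740

2.0740


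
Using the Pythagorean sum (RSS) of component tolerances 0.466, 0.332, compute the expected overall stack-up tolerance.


RSS = sqrt(0.466^2 + 0.332^2)
= sqrt(0.32738)
= 0.5722

0.5722


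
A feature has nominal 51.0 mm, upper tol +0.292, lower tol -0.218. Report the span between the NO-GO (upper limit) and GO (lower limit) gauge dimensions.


GO = nominal - lower_tol (smallest hole = maximum material condition)
GO = 51.0 - 0.218 = 50.782
NO-GO = nominal + upper_tol (largest hole = least material condition)
NO-GO = 51.0 + 0.292 = 51.292
spread = NO-GO - GO = 51.292 - 50.782 = 0.5100

0.5100


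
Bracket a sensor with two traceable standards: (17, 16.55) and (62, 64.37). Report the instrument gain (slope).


slope = (y2 - y1) / (x2 - x1)
= (64.37 - 16.55) / (62 - 17)
= 47.8200 / 45
= 1.0627

1.0627


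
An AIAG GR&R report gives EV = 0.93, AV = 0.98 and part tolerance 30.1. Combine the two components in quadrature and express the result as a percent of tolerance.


GRR = sqrt(EV^2 + AV^2) = sqrt(0.93^2 + 0.98^2) = 1.3510366
%GRR = GRR / tol * 100 = 1.3510366 / 30.1 * 100
%GRR = 4.4885

4.4885


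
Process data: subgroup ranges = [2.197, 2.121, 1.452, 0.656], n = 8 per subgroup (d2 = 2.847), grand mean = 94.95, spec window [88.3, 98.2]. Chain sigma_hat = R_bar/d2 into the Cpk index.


R_bar = (2.197 + 2.121 + 1.452 + 0.656) / 4 = 1.6065
sigma = R_bar / d2 = 1.6065 / 2.847 = 0.56427819
Cp = (USL - LSL)/(6*sigma) = (98.2 - 88.3)/(6*0.56427819) = 2.9241
Cpu = (98.2 - 94.95)/(3*0.56427819) = 1.9199
Cpl = (94.95 - 88.3)/(3*0.56427819) = 3.9283
Cpk = min(Cpu, Cpl) = 1.9199

1.9199


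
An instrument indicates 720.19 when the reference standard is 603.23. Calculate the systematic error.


Systematic error = measured - true
= 720.19 - 603.23
= 116.9600

116.9600


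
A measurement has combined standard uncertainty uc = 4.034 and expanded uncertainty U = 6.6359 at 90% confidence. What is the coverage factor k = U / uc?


k = U / uc
k = 6.6359 / 4.034
k = 1.645

1.645


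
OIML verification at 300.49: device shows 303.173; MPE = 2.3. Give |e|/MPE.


e = indication - reference = 303.173 - 300.49 = 2.6830
|e| = 2.6830
ratio = |e| / MPE = 2.6830 / 2.3
ratio = 1.1665

1.1665


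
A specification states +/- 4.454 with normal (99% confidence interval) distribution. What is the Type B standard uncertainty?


u_B = half_width / 2.576
u_B = 4.454 / 2.576
u_B = 1.7290

1.7290


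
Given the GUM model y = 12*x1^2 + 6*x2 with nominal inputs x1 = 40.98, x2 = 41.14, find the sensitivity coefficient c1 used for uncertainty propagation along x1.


y = 12*x1^2 + 6*x2
dy/dx1 = 2*12*x1
Evaluate at x1 = 40.98: c1 = 24 * 40.98
c1 = 983.5200

983.5200


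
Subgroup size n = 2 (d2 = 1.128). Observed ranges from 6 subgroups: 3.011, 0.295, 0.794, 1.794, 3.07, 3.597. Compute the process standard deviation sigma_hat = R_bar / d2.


R_bar = (3.011 + 0.295 + 0.794 + 1.794 + 3.07 + 3.597) / 6
R_bar = 12.561 / 6 = 2.0935
sigma_hat = R_bar / d2 = 2.0935 / 1.128 = 1.8559

1.8559


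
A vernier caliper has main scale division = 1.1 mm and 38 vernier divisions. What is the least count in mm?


LC = MSD / n_div
= 1.1 / 38
= 0.0289

0.0289


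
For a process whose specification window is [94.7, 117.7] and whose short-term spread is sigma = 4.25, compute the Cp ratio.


Cp = (USL - LSL) / (6 * sigma)
= (117.7 - 94.7) / (6 * 4.25)
= 23.0000 / 25.5000
= 0.9020

0.9020


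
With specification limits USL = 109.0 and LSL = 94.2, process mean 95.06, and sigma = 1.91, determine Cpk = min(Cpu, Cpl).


Cpu = (USL - mean) / (3*sigma) = (109.0 - 95.06) / (3*1.91) = 2.4328
Cpl = (mean - LSL) / (3*sigma) = (95.06 - 94.2) / (3*1.91) = 0.1501
Cpk = min(Cpu, Cpl) = 0.1501

0.1501


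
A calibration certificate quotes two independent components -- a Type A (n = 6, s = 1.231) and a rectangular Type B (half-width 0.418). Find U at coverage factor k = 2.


u_A = s / sqrt(n) = 1.231 / sqrt(6) = 0.50255365
u_B = half_width / sqrt(3) = 0.418 / sqrt(3) = 0.24133241
uc = sqrt(u_A^2 + u_B^2) = sqrt(0.50255365^2 + 0.24133241^2) = 0.55749574
U = k * uc = 2 * 0.55749574
U = 1.1150

1.1150


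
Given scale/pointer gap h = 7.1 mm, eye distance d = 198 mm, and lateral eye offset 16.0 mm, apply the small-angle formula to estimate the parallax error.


error = h * offset / d
= 7.1 * 16.0 / 198
= 0.5737

0.5737


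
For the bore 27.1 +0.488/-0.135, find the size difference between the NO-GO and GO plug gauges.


GO = nominal - lower_tol (smallest hole = maximum material condition)
GO = 27.1 - 0.135 = 26.965
NO-GO = nominal + upper_tol (largest hole = least material condition)
NO-GO = 27.1 + 0.488 = 27.588
spread = NO-GO - GO = 27.588 - 26.965 = 0.6230

0.6230


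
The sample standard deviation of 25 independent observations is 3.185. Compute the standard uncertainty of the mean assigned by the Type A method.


u_A = s / sqrt(n)
u_A = 3.185 / sqrt(25)
u_A = 3.185 / 5
u_A = 0.6370

0.6370


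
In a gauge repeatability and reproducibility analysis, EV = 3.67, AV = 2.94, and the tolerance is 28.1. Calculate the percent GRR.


GRR = sqrt(EV^2 + AV^2) = sqrt(3.67^2 + 2.94^2) = 4.702393
%GRR = GRR / tol * 100 = 4.702393 / 28.1 * 100
%GRR = 16.7345

16.7345


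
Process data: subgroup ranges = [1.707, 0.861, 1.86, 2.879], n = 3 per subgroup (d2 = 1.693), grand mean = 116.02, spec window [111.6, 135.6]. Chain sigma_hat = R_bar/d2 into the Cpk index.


R_bar = (1.707 + 0.861 + 1.86 + 2.879) / 4 = 1.82675
sigma = R_bar / d2 = 1.82675 / 1.693 = 1.0790018
Cp = (USL - LSL)/(6*sigma) = (135.6 - 111.6)/(6*1.0790018) = 3.7071
Cpu = (135.6 - 116.02)/(3*1.0790018) = 6.0488
Cpl = (116.02 - 111.6)/(3*1.0790018) = 1.3655
Cpk = min(Cpu, Cpl) = 1.3655

1.3655


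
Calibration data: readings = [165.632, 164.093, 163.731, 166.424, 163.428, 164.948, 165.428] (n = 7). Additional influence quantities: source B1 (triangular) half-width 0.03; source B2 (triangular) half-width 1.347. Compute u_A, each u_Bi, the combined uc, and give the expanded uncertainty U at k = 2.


mean = (165.632 + 164.093 + 163.731 + 166.424 + 163.428 + 164.948 + 165.428) / 7 = 164.812
s = sqrt(sum((x - mean)^2)/(n-1)) = 1.1007478
u_A = s / sqrt(n) = 1.1007478 / sqrt(7) = 0.41604356
u_B1 = 0.03 / sqrt(6) = 0.012247449
u_B2 = 1.347 / sqrt(6) = 0.54991045
uc = sqrt(0.41604356^2 + 0.012247449^2 + 0.54991045^2) = 0.6896693
U = k * uc = 2 * 0.6896693
U = 1.3793

1.3793


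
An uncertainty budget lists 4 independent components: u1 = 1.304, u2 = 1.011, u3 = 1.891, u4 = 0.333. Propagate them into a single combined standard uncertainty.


uc = sqrt(1.304^2 + 1.011^2 + 1.891^2 + 0.333^2)
uc = sqrt(6.409307)
uc = 2.5317

2.5317


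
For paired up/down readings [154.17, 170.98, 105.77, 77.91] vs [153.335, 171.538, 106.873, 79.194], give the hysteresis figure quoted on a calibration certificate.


|154.17 - 153.335| = 0.8350
|170.98 - 171.538| = 0.5580
|105.77 - 106.873| = 1.1030
|77.91 - 79.194| = 1.2840
hysteresis = max(diffs) = 1.2840

1.2840


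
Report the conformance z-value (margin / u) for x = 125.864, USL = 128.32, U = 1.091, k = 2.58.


u = U / k = 1.091 / 2.58 = 0.42286822
margin = |USL - x| = |128.32 - 125.864| = 2.456
z = margin / u = 2.456 / 0.42286822
z = 5.8080

5.8080


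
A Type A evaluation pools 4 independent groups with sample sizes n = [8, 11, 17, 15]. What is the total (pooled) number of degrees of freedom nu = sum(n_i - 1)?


nu = sum_i (n_i - 1)
nu = ((8 - 1) + (11 - 1) + (17 - 1) + (15 - 1))
nu = 7 + 10 + 16 + 14
nu = 47

47


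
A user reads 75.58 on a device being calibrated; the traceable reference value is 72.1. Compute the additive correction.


Correction = standard - reading
= 72.1 - 75.58
= -3.4800

-3.4800


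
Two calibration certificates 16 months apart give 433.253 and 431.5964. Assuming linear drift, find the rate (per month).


rate = (v2 - v1) / months
= (431.5964 - 433.253) / 16
= -1.6566 / 16
= -0.1035

-0.1035


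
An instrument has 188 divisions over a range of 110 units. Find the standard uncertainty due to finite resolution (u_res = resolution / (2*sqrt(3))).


resolution = range / divisions
resolution = 110 / 188 = 0.58510638
u_res = resolution / (2*sqrt(3))
u_res = 0.58510638 / 3.4641016
u_res = 0.1689

0.1689


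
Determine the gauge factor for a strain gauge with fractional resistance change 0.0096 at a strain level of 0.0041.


GF = (dR/R) / epsilon
= 0.0096 / 0.0041
= 2.3415

2.3415


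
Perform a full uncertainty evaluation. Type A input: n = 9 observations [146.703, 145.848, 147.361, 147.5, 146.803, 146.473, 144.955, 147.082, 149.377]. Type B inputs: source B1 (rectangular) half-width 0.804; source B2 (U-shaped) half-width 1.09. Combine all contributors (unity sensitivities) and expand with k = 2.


mean = (146.703 + 145.848 + 147.361 + 147.5 + 146.803 + 146.473 + 144.955 + 147.082 + 149.377) / 9 = 146.9002222
s = sqrt(sum((x - mean)^2)/(n-1)) = 1.217654
u_A = s / sqrt(n) = 1.217654 / sqrt(9) = 0.40588467
u_B1 = 0.804 / sqrt(3) = 0.46418962
u_B2 = 1.09 / sqrt(2) = 0.77074639
uc = sqrt(0.40588467^2 + 0.46418962^2 + 0.77074639^2) = 0.98704831
U = k * uc = 2 * 0.98704831
U = 1.9741

1.9741


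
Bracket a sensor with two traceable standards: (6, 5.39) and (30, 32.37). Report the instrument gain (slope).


slope = (y2 - y1) / (x2 - x1)
= (32.37 - 5.39) / (30 - 6)
= 26.9800 / 24
= 1.1242

1.1242


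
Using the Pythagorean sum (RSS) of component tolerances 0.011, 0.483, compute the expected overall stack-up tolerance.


RSS = sqrt(0.011^2 + 0.483^2)
= sqrt(0.23341)
= 0.4831

0.4831


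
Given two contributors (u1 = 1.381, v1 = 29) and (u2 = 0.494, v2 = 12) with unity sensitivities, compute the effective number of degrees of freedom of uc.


uc = sqrt(u1^2 + u2^2) = sqrt(1.381^2 + 0.494^2) = 1.4666959
v_eff = uc^4 / (u1^4/v1 + u2^4/v2)
= 1.4666959^4 / (1.381^4/29 + 0.494^4/12)
= 4.6276479 / 0.13038566
v_eff = 35.4920

35.4920


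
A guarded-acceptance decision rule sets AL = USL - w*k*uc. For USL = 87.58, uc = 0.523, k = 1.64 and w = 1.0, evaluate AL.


U = k * uc = 1.64 * 0.523 = 0.85772
guard band g = w * U = 1.0 * 0.85772 = 0.85772
AL = USL - g = 87.58 - 0.85772
AL = 86.7223

86.7223


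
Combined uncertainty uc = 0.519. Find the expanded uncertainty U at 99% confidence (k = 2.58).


U = k * uc
U = 2.58 * 0.519
U = 1.3390

1.3390


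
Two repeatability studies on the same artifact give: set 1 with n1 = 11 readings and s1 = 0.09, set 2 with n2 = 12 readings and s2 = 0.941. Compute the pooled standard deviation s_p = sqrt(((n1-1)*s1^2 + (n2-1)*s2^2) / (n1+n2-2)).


s_p = sqrt(((n1-1)*s1^2 + (n2-1)*s2^2) / (n1+n2-2))
numerator = (11-1)*0.09^2 + (12-1)*0.941^2 = 0.081 + 9.740291 = 9.821291
denominator = 11 + 12 - 2 = 21
s_p^2 = 9.821291 / 21 = 0.46768052
s_p = sqrt(0.46768052) = 0.6839

0.6839


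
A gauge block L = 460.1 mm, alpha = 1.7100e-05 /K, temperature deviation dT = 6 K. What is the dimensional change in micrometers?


dL = L * alpha * dT
= 460.1 * 1.7100e-05 * 6
= 0.0472063 mm
dL_um = 0.0472063 * 1000 = 47.2063 um

47.2063


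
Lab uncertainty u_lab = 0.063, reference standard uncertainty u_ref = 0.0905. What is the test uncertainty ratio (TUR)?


TUR = u_lab / u_ref
= 0.063 / 0.0905
= 0.6961

0.6961


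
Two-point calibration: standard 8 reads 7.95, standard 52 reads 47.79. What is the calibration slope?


slope = (y2 - y1) / (x2 - x1)
= (47.79 - 7.95) / (52 - 8)
= 39.8400 / 44
= 0.9055

0.9055


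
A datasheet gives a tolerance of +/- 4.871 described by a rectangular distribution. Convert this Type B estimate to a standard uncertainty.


u_B = half_width / sqrt(3)
u_B = 4.871 / 1.7320508
u_B = 2.8123

2.8123


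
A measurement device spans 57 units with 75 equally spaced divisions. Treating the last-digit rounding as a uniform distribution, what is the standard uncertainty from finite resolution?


resolution = range / divisions
resolution = 57 / 75 = 0.76
u_res = resolution / (2*sqrt(3))
u_res = 0.76 / 3.4641016
u_res = 0.2194

0.2194


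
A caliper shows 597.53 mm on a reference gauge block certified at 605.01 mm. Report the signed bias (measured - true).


Systematic error = measured - true
= 597.53 - 605.01
= -7.4800

-7.4800


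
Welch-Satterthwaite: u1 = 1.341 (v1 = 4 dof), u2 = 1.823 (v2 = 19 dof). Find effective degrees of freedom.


uc = sqrt(u1^2 + u2^2) = sqrt(1.341^2 + 1.823^2) = 2.2630974
v_eff = uc^4 / (u1^4/v1 + u2^4/v2)
= 2.2630974^4 / (1.341^4/4 + 1.823^4/19)
= 26.230887 / 1.3897439
v_eff = 18.8746

18.8746


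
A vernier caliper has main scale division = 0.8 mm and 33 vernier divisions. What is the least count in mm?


LC = MSD / n_div
= 0.8 / 33
= 0.0242

0.0242


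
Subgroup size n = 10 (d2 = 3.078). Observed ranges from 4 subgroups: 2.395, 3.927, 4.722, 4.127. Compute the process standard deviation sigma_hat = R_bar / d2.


R_bar = (2.395 + 3.927 + 4.722 + 4.127) / 4
R_bar = 15.171 / 4 = 3.79275
sigma_hat = R_bar / d2 = 3.79275 / 3.078 = 1.2322

1.2322


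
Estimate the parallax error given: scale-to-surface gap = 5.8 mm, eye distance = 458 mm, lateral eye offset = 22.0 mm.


error = h * offset / d
= 5.8 * 22.0 / 458
= 0.2786

0.2786


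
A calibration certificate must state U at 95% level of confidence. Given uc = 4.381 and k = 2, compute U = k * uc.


U = k * uc
U = 2 * 4.381
U = 8.7620

8.7620


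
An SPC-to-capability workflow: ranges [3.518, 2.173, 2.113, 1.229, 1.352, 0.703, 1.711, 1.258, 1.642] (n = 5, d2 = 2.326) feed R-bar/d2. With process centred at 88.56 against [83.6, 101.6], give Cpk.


R_bar = (3.518 + 2.173 + 2.113 + 1.229 + 1.352 + 0.703 + 1.711 + 1.258 + 1.642) / 9 = 1.7443333
sigma = R_bar / d2 = 1.7443333 / 2.326 = 0.74992833
Cp = (USL - LSL)/(6*sigma) = (101.6 - 83.6)/(6*0.74992833) = 4.0004
Cpu = (101.6 - 88.56)/(3*0.74992833) = 5.7961
Cpl = (88.56 - 83.6)/(3*0.74992833) = 2.2047
Cpk = min(Cpu, Cpl) = 2.2047

2.2047


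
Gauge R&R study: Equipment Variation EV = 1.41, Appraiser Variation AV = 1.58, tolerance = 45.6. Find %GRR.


GRR = sqrt(EV^2 + AV^2) = sqrt(1.41^2 + 1.58^2) = 2.1176638
%GRR = GRR / tol * 100 = 2.1176638 / 45.6 * 100
%GRR = 4.6440

4.6440


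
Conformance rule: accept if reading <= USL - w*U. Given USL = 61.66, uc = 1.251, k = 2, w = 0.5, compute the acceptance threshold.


U = k * uc = 2 * 1.251 = 2.502
guard band g = w * U = 0.5 * 2.502 = 1.251
AL = USL - g = 61.66 - 1.251
AL = 60.4090

60.4090


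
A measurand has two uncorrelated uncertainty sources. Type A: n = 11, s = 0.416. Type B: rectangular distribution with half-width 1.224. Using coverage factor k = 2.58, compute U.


u_A = s / sqrt(n) = 0.416 / sqrt(11) = 0.12542872
u_B = half_width / sqrt(3) = 1.224 / sqrt(3) = 0.70667673
uc = sqrt(u_A^2 + u_B^2) = sqrt(0.12542872^2 + 0.70667673^2) = 0.71772165
U = k * uc = 2.58 * 0.71772165
U = 1.8517

1.8517


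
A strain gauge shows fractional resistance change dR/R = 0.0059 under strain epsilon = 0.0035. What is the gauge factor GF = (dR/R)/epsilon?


GF = (dR/R) / epsilon
= 0.0059 / 0.0035
= 1.6857

1.6857


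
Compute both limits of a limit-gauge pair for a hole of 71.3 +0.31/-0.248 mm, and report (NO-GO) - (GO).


GO = nominal - lower_tol (smallest hole = maximum material condition)
GO = 71.3 - 0.248 = 71.052
NO-GO = nominal + upper_tol (largest hole = least material condition)
NO-GO = 71.3 + 0.31 = 71.61
spread = NO-GO - GO = 71.61 - 71.052 = 0.5580

0.5580


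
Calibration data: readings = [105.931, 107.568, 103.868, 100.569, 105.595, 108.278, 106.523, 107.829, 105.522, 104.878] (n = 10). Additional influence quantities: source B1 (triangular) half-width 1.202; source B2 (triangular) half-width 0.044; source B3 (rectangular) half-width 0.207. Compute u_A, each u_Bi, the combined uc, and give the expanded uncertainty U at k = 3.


mean = (105.931 + 107.568 + 103.868 + 100.569 + 105.595 + 108.278 + 106.523 + 107.829 + 105.522 + 104.878) / 10 = 105.6561
s = sqrt(sum((x - mean)^2)/(n-1)) = 2.2553971
u_A = s / sqrt(n) = 2.2553971 / sqrt(10) = 0.71321919
u_B1 = 1.202 / sqrt(6) = 0.49071445
u_B2 = 0.044 / sqrt(6) = 0.017962925
u_B3 = 0.207 / sqrt(3) = 0.11951151
uc = sqrt(0.71321919^2 + 0.49071445^2 + 0.017962925^2 + 0.11951151^2) = 0.87412125
U = k * uc = 3 * 0.87412125
U = 2.6224

2.6224


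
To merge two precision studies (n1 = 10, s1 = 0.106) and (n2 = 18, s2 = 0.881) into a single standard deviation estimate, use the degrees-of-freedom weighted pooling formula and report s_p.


s_p = sqrt(((n1-1)*s1^2 + (n2-1)*s2^2) / (n1+n2-2))
numerator = (10-1)*0.106^2 + (18-1)*0.881^2 = 0.101124 + 13.194737 = 13.295861
denominator = 10 + 18 - 2 = 26
s_p^2 = 13.295861 / 26 = 0.51137927
s_p = sqrt(0.51137927) = 0.7151

0.7151


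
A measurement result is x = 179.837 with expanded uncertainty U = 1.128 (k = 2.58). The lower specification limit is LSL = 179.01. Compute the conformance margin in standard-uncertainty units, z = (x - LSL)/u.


u = U / k = 1.128 / 2.58 = 0.4372093
margin = |LSL - x| = |179.01 - 179.837| = 0.827
z = margin / u = 0.827 / 0.4372093
z = 1.8915

1.8915


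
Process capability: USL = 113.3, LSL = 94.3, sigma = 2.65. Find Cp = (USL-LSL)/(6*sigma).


Cp = (USL - LSL) / (6 * sigma)
= (113.3 - 94.3) / (6 * 2.65)
= 19.0000 / 15.9000
= 1.1950

1.1950


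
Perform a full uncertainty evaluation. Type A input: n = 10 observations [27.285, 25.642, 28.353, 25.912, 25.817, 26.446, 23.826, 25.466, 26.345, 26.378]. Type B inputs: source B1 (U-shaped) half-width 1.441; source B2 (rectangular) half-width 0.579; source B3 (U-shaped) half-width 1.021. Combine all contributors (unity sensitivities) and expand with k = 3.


mean = (27.285 + 25.642 + 28.353 + 25.912 + 25.817 + 26.446 + 23.826 + 25.466 + 26.345 + 26.378) / 10 = 26.147
s = sqrt(sum((x - mean)^2)/(n-1)) = 1.1838449
u_A = s / sqrt(n) = 1.1838449 / sqrt(10) = 0.37436463
u_B1 = 1.441 / sqrt(2) = 1.0189409
u_B2 = 0.579 / sqrt(3) = 0.33428581
u_B3 = 1.021 / sqrt(2) = 0.72195602
uc = sqrt(0.37436463^2 + 1.0189409^2 + 0.33428581^2 + 0.72195602^2) = 1.3458666
U = k * uc = 3 * 1.3458666
U = 4.0376

4.0376


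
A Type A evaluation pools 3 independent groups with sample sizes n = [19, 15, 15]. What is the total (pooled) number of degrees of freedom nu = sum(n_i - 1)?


nu = sum_i (n_i - 1)
nu = ((19 - 1) + (15 - 1) + (15 - 1))
nu = 18 + 14 + 14
nu = 46

46


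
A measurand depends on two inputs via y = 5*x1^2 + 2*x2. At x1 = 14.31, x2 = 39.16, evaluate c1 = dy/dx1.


y = 5*x1^2 + 2*x2
dy/dx1 = 2*5*x1
Evaluate at x1 = 14.31: c1 = 10 * 14.31
c1 = 143.1000

143.1000
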